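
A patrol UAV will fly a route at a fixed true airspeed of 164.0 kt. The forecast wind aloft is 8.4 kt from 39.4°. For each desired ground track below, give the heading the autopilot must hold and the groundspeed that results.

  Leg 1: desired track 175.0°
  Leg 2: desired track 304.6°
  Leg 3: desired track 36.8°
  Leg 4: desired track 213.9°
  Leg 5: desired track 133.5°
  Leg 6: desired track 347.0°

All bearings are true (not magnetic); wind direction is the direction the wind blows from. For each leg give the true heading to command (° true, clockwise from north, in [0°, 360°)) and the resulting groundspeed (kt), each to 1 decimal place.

Leg 1: desired track 175.0°; wind correction -2.1° → command heading 172.9°, groundspeed 169.9 kt
Leg 2: desired track 304.6°; wind correction +2.9° → command heading 307.5°, groundspeed 164.5 kt
Leg 3: desired track 36.8°; wind correction +0.1° → command heading 36.9°, groundspeed 155.6 kt
Leg 4: desired track 213.9°; wind correction -0.3° → command heading 213.6°, groundspeed 172.4 kt
Leg 5: desired track 133.5°; wind correction -2.9° → command heading 130.6°, groundspeed 164.4 kt
Leg 6: desired track 347.0°; wind correction +2.3° → command heading 349.3°, groundspeed 158.7 kt

Leg 1: heading=172.9°, groundspeed=169.9 kt
Leg 2: heading=307.5°, groundspeed=164.5 kt
Leg 3: heading=36.9°, groundspeed=155.6 kt
Leg 4: heading=213.6°, groundspeed=172.4 kt
Leg 5: heading=130.6°, groundspeed=164.4 kt
Leg 6: heading=349.3°, groundspeed=158.7 kt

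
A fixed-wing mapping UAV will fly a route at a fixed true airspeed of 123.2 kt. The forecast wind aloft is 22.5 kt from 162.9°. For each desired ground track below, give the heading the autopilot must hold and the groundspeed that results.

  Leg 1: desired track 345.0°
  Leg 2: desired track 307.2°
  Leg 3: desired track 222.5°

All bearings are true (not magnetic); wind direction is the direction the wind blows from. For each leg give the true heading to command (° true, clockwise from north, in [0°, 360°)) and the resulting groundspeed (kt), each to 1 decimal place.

Leg 1: heading=345.4°, groundspeed=145.7 kt
Leg 2: heading=301.1°, groundspeed=140.8 kt
Leg 3: heading=213.4°, groundspeed=110.3 kt

Leg 1: desired track 345.0°; wind correction +0.4° → command heading 345.4°, groundspeed 145.7 kt
Leg 2: desired track 307.2°; wind correction -6.1° → command heading 301.1°, groundspeed 140.8 kt
Leg 3: desired track 222.5°; wind correction -9.1° → command heading 213.4°, groundspeed 110.3 kt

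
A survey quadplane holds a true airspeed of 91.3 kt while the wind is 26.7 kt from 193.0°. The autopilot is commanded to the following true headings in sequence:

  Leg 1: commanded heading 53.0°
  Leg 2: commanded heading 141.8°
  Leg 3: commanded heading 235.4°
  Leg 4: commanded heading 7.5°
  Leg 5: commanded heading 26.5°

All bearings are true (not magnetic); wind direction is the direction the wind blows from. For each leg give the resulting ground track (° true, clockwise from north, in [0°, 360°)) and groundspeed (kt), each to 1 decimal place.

Leg 1: track=44.3°, groundspeed=113.1 kt
Leg 2: track=126.2°, groundspeed=77.4 kt
Leg 3: track=249.5°, groundspeed=73.8 kt
Leg 4: track=8.7°, groundspeed=117.9 kt
Leg 5: track=23.5°, groundspeed=117.4 kt

Leg 1: heading 53.0°; drift -8.7° → track 44.3°, groundspeed 113.1 kt
Leg 2: heading 141.8°; drift -15.6° → track 126.2°, groundspeed 77.4 kt
Leg 3: heading 235.4°; drift +14.1° → track 249.5°, groundspeed 73.8 kt
Leg 4: heading 7.5°; drift +1.2° → track 8.7°, groundspeed 117.9 kt
Leg 5: heading 26.5°; drift -3.0° → track 23.5°, groundspeed 117.4 kt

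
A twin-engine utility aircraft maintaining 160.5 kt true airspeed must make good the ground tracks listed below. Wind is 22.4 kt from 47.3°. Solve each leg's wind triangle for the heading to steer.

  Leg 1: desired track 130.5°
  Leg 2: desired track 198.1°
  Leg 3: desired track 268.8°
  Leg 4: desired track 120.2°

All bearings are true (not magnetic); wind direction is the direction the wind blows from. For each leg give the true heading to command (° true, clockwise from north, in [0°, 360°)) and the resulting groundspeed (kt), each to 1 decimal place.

Leg 1: desired track 130.5°; wind correction -8.0° → command heading 122.5°, groundspeed 156.3 kt
Leg 2: desired track 198.1°; wind correction -3.9° → command heading 194.2°, groundspeed 179.7 kt
Leg 3: desired track 268.8°; wind correction +5.3° → command heading 274.1°, groundspeed 176.6 kt
Leg 4: desired track 120.2°; wind correction -7.7° → command heading 112.5°, groundspeed 152.5 kt

Leg 1: heading=122.5°, groundspeed=156.3 kt
Leg 2: heading=194.2°, groundspeed=179.7 kt
Leg 3: heading=274.1°, groundspeed=176.6 kt
Leg 4: heading=112.5°, groundspeed=152.5 kt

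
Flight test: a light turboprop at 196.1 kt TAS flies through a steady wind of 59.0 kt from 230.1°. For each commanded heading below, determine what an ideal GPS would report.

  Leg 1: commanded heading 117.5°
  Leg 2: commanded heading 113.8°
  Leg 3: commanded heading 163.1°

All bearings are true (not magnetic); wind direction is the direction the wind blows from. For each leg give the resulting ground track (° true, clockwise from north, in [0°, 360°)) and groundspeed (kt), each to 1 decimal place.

Leg 1: heading 117.5°; drift -14.0° → track 103.5°, groundspeed 225.5 kt
Leg 2: heading 113.8°; drift -13.4° → track 100.4°, groundspeed 228.4 kt
Leg 3: heading 163.1°; drift -17.4° → track 145.7°, groundspeed 181.4 kt

Leg 1: track=103.5°, groundspeed=225.5 kt
Leg 2: track=100.4°, groundspeed=228.4 kt
Leg 3: track=145.7°, groundspeed=181.4 kt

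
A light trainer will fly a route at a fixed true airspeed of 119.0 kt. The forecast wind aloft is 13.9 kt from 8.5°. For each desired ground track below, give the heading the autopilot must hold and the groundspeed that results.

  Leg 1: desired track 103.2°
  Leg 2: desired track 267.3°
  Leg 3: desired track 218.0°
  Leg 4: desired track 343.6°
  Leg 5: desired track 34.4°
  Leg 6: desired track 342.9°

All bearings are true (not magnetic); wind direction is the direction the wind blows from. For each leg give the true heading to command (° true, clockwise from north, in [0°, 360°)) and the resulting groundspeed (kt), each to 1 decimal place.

Leg 1: heading=96.5°, groundspeed=119.3 kt
Leg 2: heading=273.9°, groundspeed=120.9 kt
Leg 3: heading=221.3°, groundspeed=130.9 kt
Leg 4: heading=346.4°, groundspeed=106.2 kt
Leg 5: heading=31.5°, groundspeed=106.3 kt
Leg 6: heading=345.8°, groundspeed=106.3 kt

Leg 1: desired track 103.2°; wind correction -6.7° → command heading 96.5°, groundspeed 119.3 kt
Leg 2: desired track 267.3°; wind correction +6.6° → command heading 273.9°, groundspeed 120.9 kt
Leg 3: desired track 218.0°; wind correction +3.3° → command heading 221.3°, groundspeed 130.9 kt
Leg 4: desired track 343.6°; wind correction +2.8° → command heading 346.4°, groundspeed 106.2 kt
Leg 5: desired track 34.4°; wind correction -2.9° → command heading 31.5°, groundspeed 106.3 kt
Leg 6: desired track 342.9°; wind correction +2.9° → command heading 345.8°, groundspeed 106.3 kt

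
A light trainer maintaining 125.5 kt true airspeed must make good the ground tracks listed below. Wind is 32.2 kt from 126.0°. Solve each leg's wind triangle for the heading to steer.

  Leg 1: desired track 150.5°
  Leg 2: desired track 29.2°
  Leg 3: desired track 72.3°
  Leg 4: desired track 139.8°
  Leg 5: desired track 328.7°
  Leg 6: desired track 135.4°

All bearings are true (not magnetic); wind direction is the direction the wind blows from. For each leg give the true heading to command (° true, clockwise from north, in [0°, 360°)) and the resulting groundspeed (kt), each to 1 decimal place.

Leg 1: heading=144.4°, groundspeed=95.5 kt
Leg 2: heading=44.0°, groundspeed=125.2 kt
Leg 3: heading=84.2°, groundspeed=103.7 kt
Leg 4: heading=136.3°, groundspeed=94.0 kt
Leg 5: heading=334.4°, groundspeed=154.6 kt
Leg 6: heading=133.0°, groundspeed=93.6 kt

Leg 1: desired track 150.5°; wind correction -6.1° → command heading 144.4°, groundspeed 95.5 kt
Leg 2: desired track 29.2°; wind correction +14.8° → command heading 44.0°, groundspeed 125.2 kt
Leg 3: desired track 72.3°; wind correction +11.9° → command heading 84.2°, groundspeed 103.7 kt
Leg 4: desired track 139.8°; wind correction -3.5° → command heading 136.3°, groundspeed 94.0 kt
Leg 5: desired track 328.7°; wind correction +5.7° → command heading 334.4°, groundspeed 154.6 kt
Leg 6: desired track 135.4°; wind correction -2.4° → command heading 133.0°, groundspeed 93.6 kt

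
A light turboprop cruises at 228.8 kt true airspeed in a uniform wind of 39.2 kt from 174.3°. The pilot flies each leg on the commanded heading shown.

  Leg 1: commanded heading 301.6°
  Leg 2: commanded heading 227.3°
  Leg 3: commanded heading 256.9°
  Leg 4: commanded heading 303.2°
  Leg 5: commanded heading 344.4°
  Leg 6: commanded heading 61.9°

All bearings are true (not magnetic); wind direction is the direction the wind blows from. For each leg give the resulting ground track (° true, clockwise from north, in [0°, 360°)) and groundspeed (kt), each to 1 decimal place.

Leg 1: heading 301.6°; drift +7.0° → track 308.6°, groundspeed 254.5 kt
Leg 2: heading 227.3°; drift +8.7° → track 236.0°, groundspeed 207.6 kt
Leg 3: heading 256.9°; drift +9.9° → track 266.8°, groundspeed 227.1 kt
Leg 4: heading 303.2°; drift +6.9° → track 310.1°, groundspeed 255.2 kt
Leg 5: heading 344.4°; drift +1.4° → track 345.8°, groundspeed 267.5 kt
Leg 6: heading 61.9°; drift -8.5° → track 53.4°, groundspeed 246.4 kt

Leg 1: track=308.6°, groundspeed=254.5 kt
Leg 2: track=236.0°, groundspeed=207.6 kt
Leg 3: track=266.8°, groundspeed=227.1 kt
Leg 4: track=310.1°, groundspeed=255.2 kt
Leg 5: track=345.8°, groundspeed=267.5 kt
Leg 6: track=53.4°, groundspeed=246.4 kt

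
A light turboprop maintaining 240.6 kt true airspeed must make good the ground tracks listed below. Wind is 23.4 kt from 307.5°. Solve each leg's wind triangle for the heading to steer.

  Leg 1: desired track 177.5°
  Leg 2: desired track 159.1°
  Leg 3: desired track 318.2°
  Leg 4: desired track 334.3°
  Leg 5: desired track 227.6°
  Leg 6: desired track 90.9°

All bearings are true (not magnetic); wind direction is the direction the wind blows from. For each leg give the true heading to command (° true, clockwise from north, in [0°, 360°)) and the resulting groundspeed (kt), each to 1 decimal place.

Leg 1: heading=181.8°, groundspeed=255.0 kt
Leg 2: heading=162.0°, groundspeed=260.2 kt
Leg 3: heading=317.2°, groundspeed=217.6 kt
Leg 4: heading=331.8°, groundspeed=219.5 kt
Leg 5: heading=233.1°, groundspeed=235.4 kt
Leg 6: heading=87.6°, groundspeed=259.0 kt

Leg 1: desired track 177.5°; wind correction +4.3° → command heading 181.8°, groundspeed 255.0 kt
Leg 2: desired track 159.1°; wind correction +2.9° → command heading 162.0°, groundspeed 260.2 kt
Leg 3: desired track 318.2°; wind correction -1.0° → command heading 317.2°, groundspeed 217.6 kt
Leg 4: desired track 334.3°; wind correction -2.5° → command heading 331.8°, groundspeed 219.5 kt
Leg 5: desired track 227.6°; wind correction +5.5° → command heading 233.1°, groundspeed 235.4 kt
Leg 6: desired track 90.9°; wind correction -3.3° → command heading 87.6°, groundspeed 259.0 kt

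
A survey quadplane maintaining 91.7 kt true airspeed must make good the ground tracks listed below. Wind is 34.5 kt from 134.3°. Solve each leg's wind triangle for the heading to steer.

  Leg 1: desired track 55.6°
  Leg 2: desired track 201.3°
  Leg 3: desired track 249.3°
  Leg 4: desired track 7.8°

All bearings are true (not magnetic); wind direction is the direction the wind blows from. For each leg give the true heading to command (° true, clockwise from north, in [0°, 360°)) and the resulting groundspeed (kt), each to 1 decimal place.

Leg 1: heading=77.2°, groundspeed=78.5 kt
Leg 2: heading=181.0°, groundspeed=72.5 kt
Leg 3: heading=229.4°, groundspeed=100.8 kt
Leg 4: heading=25.4°, groundspeed=107.9 kt

Leg 1: desired track 55.6°; wind correction +21.6° → command heading 77.2°, groundspeed 78.5 kt
Leg 2: desired track 201.3°; wind correction -20.3° → command heading 181.0°, groundspeed 72.5 kt
Leg 3: desired track 249.3°; wind correction -19.9° → command heading 229.4°, groundspeed 100.8 kt
Leg 4: desired track 7.8°; wind correction +17.6° → command heading 25.4°, groundspeed 107.9 kt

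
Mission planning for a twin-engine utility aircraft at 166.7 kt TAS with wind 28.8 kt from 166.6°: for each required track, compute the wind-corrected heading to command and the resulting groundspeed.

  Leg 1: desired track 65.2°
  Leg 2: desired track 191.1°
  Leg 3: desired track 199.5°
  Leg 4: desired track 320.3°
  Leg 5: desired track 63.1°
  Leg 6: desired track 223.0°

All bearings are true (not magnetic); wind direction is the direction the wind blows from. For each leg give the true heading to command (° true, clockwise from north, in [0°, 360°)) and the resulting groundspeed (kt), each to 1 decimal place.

Leg 1: heading=75.0°, groundspeed=170.0 kt
Leg 2: heading=187.0°, groundspeed=140.1 kt
Leg 3: heading=194.1°, groundspeed=141.8 kt
Leg 4: heading=315.9°, groundspeed=192.0 kt
Leg 5: heading=72.8°, groundspeed=171.1 kt
Leg 6: heading=214.7°, groundspeed=149.0 kt

Leg 1: desired track 65.2°; wind correction +9.8° → command heading 75.0°, groundspeed 170.0 kt
Leg 2: desired track 191.1°; wind correction -4.1° → command heading 187.0°, groundspeed 140.1 kt
Leg 3: desired track 199.5°; wind correction -5.4° → command heading 194.1°, groundspeed 141.8 kt
Leg 4: desired track 320.3°; wind correction -4.4° → command heading 315.9°, groundspeed 192.0 kt
Leg 5: desired track 63.1°; wind correction +9.7° → command heading 72.8°, groundspeed 171.1 kt
Leg 6: desired track 223.0°; wind correction -8.3° → command heading 214.7°, groundspeed 149.0 kt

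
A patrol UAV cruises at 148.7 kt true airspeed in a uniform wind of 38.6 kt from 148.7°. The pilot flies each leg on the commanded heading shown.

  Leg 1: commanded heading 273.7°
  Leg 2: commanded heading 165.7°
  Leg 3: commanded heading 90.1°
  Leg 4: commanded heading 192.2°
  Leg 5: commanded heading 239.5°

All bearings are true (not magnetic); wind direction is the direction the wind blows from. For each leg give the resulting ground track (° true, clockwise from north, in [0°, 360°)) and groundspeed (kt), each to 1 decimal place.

Leg 1: heading 273.7°; drift +10.5° → track 284.2°, groundspeed 173.7 kt
Leg 2: heading 165.7°; drift +5.8° → track 171.5°, groundspeed 112.4 kt
Leg 3: heading 90.1°; drift -14.4° → track 75.7°, groundspeed 132.7 kt
Leg 4: heading 192.2°; drift +12.4° → track 204.6°, groundspeed 123.6 kt
Leg 5: heading 239.5°; drift +14.5° → track 254.0°, groundspeed 154.1 kt

Leg 1: track=284.2°, groundspeed=173.7 kt
Leg 2: track=171.5°, groundspeed=112.4 kt
Leg 3: track=75.7°, groundspeed=132.7 kt
Leg 4: track=204.6°, groundspeed=123.6 kt
Leg 5: track=254.0°, groundspeed=154.1 kt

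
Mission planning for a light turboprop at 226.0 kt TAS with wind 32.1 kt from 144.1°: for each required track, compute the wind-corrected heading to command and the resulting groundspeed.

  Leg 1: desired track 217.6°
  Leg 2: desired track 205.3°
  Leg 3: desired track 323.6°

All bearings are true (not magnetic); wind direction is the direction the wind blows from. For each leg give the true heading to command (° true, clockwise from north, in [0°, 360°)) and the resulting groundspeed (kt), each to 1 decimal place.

Leg 1: desired track 217.6°; wind correction -7.8° → command heading 209.8°, groundspeed 214.8 kt
Leg 2: desired track 205.3°; wind correction -7.1° → command heading 198.2°, groundspeed 208.8 kt
Leg 3: desired track 323.6°; wind correction -0.1° → command heading 323.5°, groundspeed 258.1 kt

Leg 1: heading=209.8°, groundspeed=214.8 kt
Leg 2: heading=198.2°, groundspeed=208.8 kt
Leg 3: heading=323.5°, groundspeed=258.1 kt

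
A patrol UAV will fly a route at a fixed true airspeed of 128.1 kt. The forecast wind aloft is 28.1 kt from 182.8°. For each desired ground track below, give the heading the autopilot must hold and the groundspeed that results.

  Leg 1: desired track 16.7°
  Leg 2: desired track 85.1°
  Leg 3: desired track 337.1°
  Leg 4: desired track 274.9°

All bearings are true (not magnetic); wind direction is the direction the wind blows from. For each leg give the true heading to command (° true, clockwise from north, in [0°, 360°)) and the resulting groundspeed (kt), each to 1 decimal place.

Leg 1: desired track 16.7°; wind correction +3.0° → command heading 19.7°, groundspeed 155.2 kt
Leg 2: desired track 85.1°; wind correction +12.6° → command heading 97.7°, groundspeed 128.8 kt
Leg 3: desired track 337.1°; wind correction -5.5° → command heading 331.6°, groundspeed 152.8 kt
Leg 4: desired track 274.9°; wind correction -12.7° → command heading 262.2°, groundspeed 126.0 kt

Leg 1: heading=19.7°, groundspeed=155.2 kt
Leg 2: heading=97.7°, groundspeed=128.8 kt
Leg 3: heading=331.6°, groundspeed=152.8 kt
Leg 4: heading=262.2°, groundspeed=126.0 kt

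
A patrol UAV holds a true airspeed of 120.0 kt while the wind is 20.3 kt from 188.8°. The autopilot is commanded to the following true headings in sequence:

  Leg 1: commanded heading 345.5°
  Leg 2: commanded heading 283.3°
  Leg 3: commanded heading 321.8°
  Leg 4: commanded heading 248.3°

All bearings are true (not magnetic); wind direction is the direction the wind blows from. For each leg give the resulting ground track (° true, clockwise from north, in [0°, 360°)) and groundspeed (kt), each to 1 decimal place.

Leg 1: track=348.8°, groundspeed=138.9 kt
Leg 2: track=292.7°, groundspeed=123.3 kt
Leg 3: track=328.1°, groundspeed=134.7 kt
Leg 4: track=257.4°, groundspeed=111.1 kt

Leg 1: heading 345.5°; drift +3.3° → track 348.8°, groundspeed 138.9 kt
Leg 2: heading 283.3°; drift +9.4° → track 292.7°, groundspeed 123.3 kt
Leg 3: heading 321.8°; drift +6.3° → track 328.1°, groundspeed 134.7 kt
Leg 4: heading 248.3°; drift +9.1° → track 257.4°, groundspeed 111.1 kt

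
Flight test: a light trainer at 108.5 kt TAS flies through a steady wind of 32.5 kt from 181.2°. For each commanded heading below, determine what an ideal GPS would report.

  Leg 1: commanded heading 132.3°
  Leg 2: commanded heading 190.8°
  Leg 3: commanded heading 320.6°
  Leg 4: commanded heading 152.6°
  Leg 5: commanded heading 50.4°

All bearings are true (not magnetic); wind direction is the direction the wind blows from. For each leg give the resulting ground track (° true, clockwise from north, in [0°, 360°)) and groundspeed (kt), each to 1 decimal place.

Leg 1: track=116.6°, groundspeed=90.5 kt
Leg 2: track=194.9°, groundspeed=76.6 kt
Leg 3: track=329.6°, groundspeed=134.8 kt
Leg 4: track=141.6°, groundspeed=81.5 kt
Leg 5: track=39.7°, groundspeed=132.0 kt

Leg 1: heading 132.3°; drift -15.7° → track 116.6°, groundspeed 90.5 kt
Leg 2: heading 190.8°; drift +4.1° → track 194.9°, groundspeed 76.6 kt
Leg 3: heading 320.6°; drift +9.0° → track 329.6°, groundspeed 134.8 kt
Leg 4: heading 152.6°; drift -11.0° → track 141.6°, groundspeed 81.5 kt
Leg 5: heading 50.4°; drift -10.7° → track 39.7°, groundspeed 132.0 kt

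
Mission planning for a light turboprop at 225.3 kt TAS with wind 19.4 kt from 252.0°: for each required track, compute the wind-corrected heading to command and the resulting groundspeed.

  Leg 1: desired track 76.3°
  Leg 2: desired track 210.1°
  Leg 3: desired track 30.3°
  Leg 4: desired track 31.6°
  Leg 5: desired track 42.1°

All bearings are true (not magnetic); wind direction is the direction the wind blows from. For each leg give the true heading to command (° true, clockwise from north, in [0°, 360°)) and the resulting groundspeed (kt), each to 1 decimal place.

Leg 1: desired track 76.3°; wind correction +0.4° → command heading 76.7°, groundspeed 244.6 kt
Leg 2: desired track 210.1°; wind correction +3.3° → command heading 213.4°, groundspeed 210.5 kt
Leg 3: desired track 30.3°; wind correction -3.3° → command heading 27.0°, groundspeed 239.4 kt
Leg 4: desired track 31.6°; wind correction -3.2° → command heading 28.4°, groundspeed 239.7 kt
Leg 5: desired track 42.1°; wind correction -2.5° → command heading 39.6°, groundspeed 241.9 kt

Leg 1: heading=76.7°, groundspeed=244.6 kt
Leg 2: heading=213.4°, groundspeed=210.5 kt
Leg 3: heading=27.0°, groundspeed=239.4 kt
Leg 4: heading=28.4°, groundspeed=239.7 kt
Leg 5: heading=39.6°, groundspeed=241.9 kt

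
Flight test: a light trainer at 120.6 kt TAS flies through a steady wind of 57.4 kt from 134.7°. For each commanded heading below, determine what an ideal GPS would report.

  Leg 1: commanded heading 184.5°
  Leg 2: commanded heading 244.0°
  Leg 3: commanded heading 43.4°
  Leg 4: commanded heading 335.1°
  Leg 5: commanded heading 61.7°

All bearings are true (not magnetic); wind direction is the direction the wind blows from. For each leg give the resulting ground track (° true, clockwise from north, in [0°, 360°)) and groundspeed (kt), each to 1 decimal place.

Leg 1: heading 184.5°; drift +27.7° → track 212.2°, groundspeed 94.4 kt
Leg 2: heading 244.0°; drift +21.2° → track 265.2°, groundspeed 149.7 kt
Leg 3: heading 43.4°; drift -25.2° → track 18.2°, groundspeed 134.7 kt
Leg 4: heading 335.1°; drift -6.5° → track 328.6°, groundspeed 175.5 kt
Leg 5: heading 61.7°; drift -27.9° → track 33.8°, groundspeed 117.4 kt

Leg 1: track=212.2°, groundspeed=94.4 kt
Leg 2: track=265.2°, groundspeed=149.7 kt
Leg 3: track=18.2°, groundspeed=134.7 kt
Leg 4: track=328.6°, groundspeed=175.5 kt
Leg 5: track=33.8°, groundspeed=117.4 kt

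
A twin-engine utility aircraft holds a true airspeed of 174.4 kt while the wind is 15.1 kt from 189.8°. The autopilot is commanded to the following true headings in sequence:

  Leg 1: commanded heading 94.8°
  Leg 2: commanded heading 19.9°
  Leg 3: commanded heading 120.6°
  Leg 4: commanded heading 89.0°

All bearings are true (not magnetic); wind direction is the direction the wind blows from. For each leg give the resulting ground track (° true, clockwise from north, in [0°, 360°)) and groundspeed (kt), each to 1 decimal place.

Leg 1: heading 94.8°; drift -4.9° → track 89.9°, groundspeed 176.4 kt
Leg 2: heading 19.9°; drift -0.8° → track 19.1°, groundspeed 189.3 kt
Leg 3: heading 120.6°; drift -4.8° → track 115.8°, groundspeed 169.6 kt
Leg 4: heading 89.0°; drift -4.8° → track 84.2°, groundspeed 177.8 kt

Leg 1: track=89.9°, groundspeed=176.4 kt
Leg 2: track=19.1°, groundspeed=189.3 kt
Leg 3: track=115.8°, groundspeed=169.6 kt
Leg 4: track=84.2°, groundspeed=177.8 kt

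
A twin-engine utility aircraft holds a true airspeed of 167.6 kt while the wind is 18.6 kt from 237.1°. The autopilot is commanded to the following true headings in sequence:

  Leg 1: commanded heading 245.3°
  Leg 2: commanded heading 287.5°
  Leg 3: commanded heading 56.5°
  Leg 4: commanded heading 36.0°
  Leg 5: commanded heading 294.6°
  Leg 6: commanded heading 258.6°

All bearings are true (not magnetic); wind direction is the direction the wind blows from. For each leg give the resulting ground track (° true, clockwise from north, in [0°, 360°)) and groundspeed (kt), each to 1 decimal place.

Leg 1: heading 245.3°; drift +1.0° → track 246.3°, groundspeed 149.2 kt
Leg 2: heading 287.5°; drift +5.3° → track 292.8°, groundspeed 156.4 kt
Leg 3: heading 56.5°; drift +0.1° → track 56.6°, groundspeed 186.2 kt
Leg 4: heading 36.0°; drift +2.1° → track 38.1°, groundspeed 185.1 kt
Leg 5: heading 294.6°; drift +5.7° → track 300.3°, groundspeed 158.4 kt
Leg 6: heading 258.6°; drift +2.6° → track 261.2°, groundspeed 150.4 kt

Leg 1: track=246.3°, groundspeed=149.2 kt
Leg 2: track=292.8°, groundspeed=156.4 kt
Leg 3: track=56.6°, groundspeed=186.2 kt
Leg 4: track=38.1°, groundspeed=185.1 kt
Leg 5: track=300.3°, groundspeed=158.4 kt
Leg 6: track=261.2°, groundspeed=150.4 kt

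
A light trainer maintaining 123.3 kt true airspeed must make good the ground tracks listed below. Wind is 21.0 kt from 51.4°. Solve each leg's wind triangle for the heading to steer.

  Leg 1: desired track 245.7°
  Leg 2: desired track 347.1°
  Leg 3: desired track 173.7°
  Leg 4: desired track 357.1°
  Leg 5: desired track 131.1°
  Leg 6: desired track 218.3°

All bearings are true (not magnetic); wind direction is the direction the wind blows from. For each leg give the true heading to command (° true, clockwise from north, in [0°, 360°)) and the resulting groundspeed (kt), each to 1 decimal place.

Leg 1: heading=248.1°, groundspeed=143.5 kt
Leg 2: heading=355.9°, groundspeed=112.7 kt
Leg 3: heading=165.4°, groundspeed=133.2 kt
Leg 4: heading=5.1°, groundspeed=109.9 kt
Leg 5: heading=121.5°, groundspeed=117.8 kt
Leg 6: heading=216.1°, groundspeed=143.7 kt

Leg 1: desired track 245.7°; wind correction +2.4° → command heading 248.1°, groundspeed 143.5 kt
Leg 2: desired track 347.1°; wind correction +8.8° → command heading 355.9°, groundspeed 112.7 kt
Leg 3: desired track 173.7°; wind correction -8.3° → command heading 165.4°, groundspeed 133.2 kt
Leg 4: desired track 357.1°; wind correction +8.0° → command heading 5.1°, groundspeed 109.9 kt
Leg 5: desired track 131.1°; wind correction -9.6° → command heading 121.5°, groundspeed 117.8 kt
Leg 6: desired track 218.3°; wind correction -2.2° → command heading 216.1°, groundspeed 143.7 kt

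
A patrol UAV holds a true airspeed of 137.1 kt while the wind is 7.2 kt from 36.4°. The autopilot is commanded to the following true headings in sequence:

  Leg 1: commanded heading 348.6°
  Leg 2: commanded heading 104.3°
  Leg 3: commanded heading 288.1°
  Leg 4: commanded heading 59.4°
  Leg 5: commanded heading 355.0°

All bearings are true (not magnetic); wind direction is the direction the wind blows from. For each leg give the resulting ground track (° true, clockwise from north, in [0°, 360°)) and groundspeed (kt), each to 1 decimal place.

Leg 1: track=346.3°, groundspeed=132.4 kt
Leg 2: track=107.1°, groundspeed=134.6 kt
Leg 3: track=285.3°, groundspeed=139.5 kt
Leg 4: track=60.6°, groundspeed=130.5 kt
Leg 5: track=352.9°, groundspeed=131.8 kt

Leg 1: heading 348.6°; drift -2.3° → track 346.3°, groundspeed 132.4 kt
Leg 2: heading 104.3°; drift +2.8° → track 107.1°, groundspeed 134.6 kt
Leg 3: heading 288.1°; drift -2.8° → track 285.3°, groundspeed 139.5 kt
Leg 4: heading 59.4°; drift +1.2° → track 60.6°, groundspeed 130.5 kt
Leg 5: heading 355.0°; drift -2.1° → track 352.9°, groundspeed 131.8 kt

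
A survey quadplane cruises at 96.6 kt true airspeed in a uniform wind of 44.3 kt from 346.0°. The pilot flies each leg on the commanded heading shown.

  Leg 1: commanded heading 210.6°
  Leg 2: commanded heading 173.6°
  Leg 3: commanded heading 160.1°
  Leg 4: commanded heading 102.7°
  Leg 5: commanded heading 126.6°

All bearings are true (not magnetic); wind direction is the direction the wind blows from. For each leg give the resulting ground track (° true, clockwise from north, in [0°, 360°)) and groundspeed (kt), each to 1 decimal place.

Leg 1: heading 210.6°; drift -13.6° → track 197.0°, groundspeed 131.9 kt
Leg 2: heading 173.6°; drift -2.4° → track 171.2°, groundspeed 140.6 kt
Leg 3: heading 160.1°; drift +1.9° → track 162.0°, groundspeed 140.7 kt
Leg 4: heading 102.7°; drift +18.8° → track 121.5°, groundspeed 123.0 kt
Leg 5: heading 126.6°; drift +12.1° → track 138.7°, groundspeed 133.8 kt

Leg 1: track=197.0°, groundspeed=131.9 kt
Leg 2: track=171.2°, groundspeed=140.6 kt
Leg 3: track=162.0°, groundspeed=140.7 kt
Leg 4: track=121.5°, groundspeed=123.0 kt
Leg 5: track=138.7°, groundspeed=133.8 kt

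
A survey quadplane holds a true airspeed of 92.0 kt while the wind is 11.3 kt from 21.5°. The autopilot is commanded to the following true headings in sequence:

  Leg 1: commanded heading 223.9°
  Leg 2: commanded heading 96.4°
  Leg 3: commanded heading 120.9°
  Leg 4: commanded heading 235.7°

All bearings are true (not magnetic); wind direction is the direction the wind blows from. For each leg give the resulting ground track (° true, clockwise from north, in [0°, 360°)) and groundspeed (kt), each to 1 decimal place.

Leg 1: heading 223.9°; drift -2.4° → track 221.5°, groundspeed 102.5 kt
Leg 2: heading 96.4°; drift +7.0° → track 103.4°, groundspeed 89.7 kt
Leg 3: heading 120.9°; drift +6.8° → track 127.7°, groundspeed 94.5 kt
Leg 4: heading 235.7°; drift -3.6° → track 232.1°, groundspeed 101.5 kt

Leg 1: track=221.5°, groundspeed=102.5 kt
Leg 2: track=103.4°, groundspeed=89.7 kt
Leg 3: track=127.7°, groundspeed=94.5 kt
Leg 4: track=232.1°, groundspeed=101.5 kt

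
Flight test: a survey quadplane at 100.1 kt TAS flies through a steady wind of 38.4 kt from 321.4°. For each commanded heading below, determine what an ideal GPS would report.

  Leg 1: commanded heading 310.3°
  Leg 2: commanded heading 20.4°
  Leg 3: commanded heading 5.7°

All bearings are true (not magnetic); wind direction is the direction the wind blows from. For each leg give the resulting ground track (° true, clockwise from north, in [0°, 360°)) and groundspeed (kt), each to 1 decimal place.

Leg 1: heading 310.3°; drift -6.8° → track 303.5°, groundspeed 62.9 kt
Leg 2: heading 20.4°; drift +22.3° → track 42.7°, groundspeed 86.8 kt
Leg 3: heading 5.7°; drift +20.3° → track 26.0°, groundspeed 77.4 kt

Leg 1: track=303.5°, groundspeed=62.9 kt
Leg 2: track=42.7°, groundspeed=86.8 kt
Leg 3: track=26.0°, groundspeed=77.4 kt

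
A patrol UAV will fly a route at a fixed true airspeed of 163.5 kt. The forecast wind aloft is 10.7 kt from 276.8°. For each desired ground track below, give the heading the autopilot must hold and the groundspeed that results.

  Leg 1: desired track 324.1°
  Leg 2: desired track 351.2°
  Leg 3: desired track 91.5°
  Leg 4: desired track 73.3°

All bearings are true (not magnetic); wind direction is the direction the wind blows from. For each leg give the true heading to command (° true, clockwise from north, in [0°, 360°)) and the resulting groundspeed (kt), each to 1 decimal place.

Leg 1: heading=321.3°, groundspeed=156.1 kt
Leg 2: heading=347.6°, groundspeed=160.3 kt
Leg 3: heading=91.2°, groundspeed=174.2 kt
Leg 4: heading=71.8°, groundspeed=173.3 kt

Leg 1: desired track 324.1°; wind correction -2.8° → command heading 321.3°, groundspeed 156.1 kt
Leg 2: desired track 351.2°; wind correction -3.6° → command heading 347.6°, groundspeed 160.3 kt
Leg 3: desired track 91.5°; wind correction -0.3° → command heading 91.2°, groundspeed 174.2 kt
Leg 4: desired track 73.3°; wind correction -1.5° → command heading 71.8°, groundspeed 173.3 kt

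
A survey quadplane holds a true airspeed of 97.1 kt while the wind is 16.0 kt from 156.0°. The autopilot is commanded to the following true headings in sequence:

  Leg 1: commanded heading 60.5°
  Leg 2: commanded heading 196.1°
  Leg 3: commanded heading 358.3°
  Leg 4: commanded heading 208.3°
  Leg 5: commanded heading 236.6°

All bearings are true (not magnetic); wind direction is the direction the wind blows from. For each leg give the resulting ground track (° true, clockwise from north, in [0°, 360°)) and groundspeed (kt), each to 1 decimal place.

Leg 1: heading 60.5°; drift -9.2° → track 51.3°, groundspeed 99.9 kt
Leg 2: heading 196.1°; drift +6.9° → track 203.0°, groundspeed 85.5 kt
Leg 3: heading 358.3°; drift -3.1° → track 355.2°, groundspeed 112.1 kt
Leg 4: heading 208.3°; drift +8.2° → track 216.5°, groundspeed 88.2 kt
Leg 5: heading 236.6°; drift +9.5° → track 246.1°, groundspeed 95.8 kt

Leg 1: track=51.3°, groundspeed=99.9 kt
Leg 2: track=203.0°, groundspeed=85.5 kt
Leg 3: track=355.2°, groundspeed=112.1 kt
Leg 4: track=216.5°, groundspeed=88.2 kt
Leg 5: track=246.1°, groundspeed=95.8 kt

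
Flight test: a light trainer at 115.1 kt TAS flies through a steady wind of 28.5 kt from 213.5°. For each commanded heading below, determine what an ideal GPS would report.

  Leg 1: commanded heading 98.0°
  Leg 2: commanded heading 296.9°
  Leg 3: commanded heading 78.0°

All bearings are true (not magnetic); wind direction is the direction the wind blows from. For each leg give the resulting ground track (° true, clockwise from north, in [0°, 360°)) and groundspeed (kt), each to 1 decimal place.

Leg 1: track=86.6°, groundspeed=129.9 kt
Leg 2: track=311.1°, groundspeed=115.4 kt
Leg 3: track=69.6°, groundspeed=136.9 kt

Leg 1: heading 98.0°; drift -11.4° → track 86.6°, groundspeed 129.9 kt
Leg 2: heading 296.9°; drift +14.2° → track 311.1°, groundspeed 115.4 kt
Leg 3: heading 78.0°; drift -8.4° → track 69.6°, groundspeed 136.9 kt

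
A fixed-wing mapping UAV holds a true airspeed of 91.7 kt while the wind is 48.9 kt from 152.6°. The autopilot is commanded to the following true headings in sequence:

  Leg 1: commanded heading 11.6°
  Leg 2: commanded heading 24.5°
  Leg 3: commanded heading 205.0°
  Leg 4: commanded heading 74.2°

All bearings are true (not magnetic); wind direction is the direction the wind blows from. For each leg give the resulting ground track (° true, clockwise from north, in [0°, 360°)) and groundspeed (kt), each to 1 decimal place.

Leg 1: heading 11.6°; drift -13.3° → track 358.3°, groundspeed 133.3 kt
Leg 2: heading 24.5°; drift -17.5° → track 7.0°, groundspeed 127.8 kt
Leg 3: heading 205.0°; drift +32.1° → track 237.1°, groundspeed 73.0 kt
Leg 4: heading 74.2°; drift -30.3° → track 43.9°, groundspeed 94.9 kt

Leg 1: track=358.3°, groundspeed=133.3 kt
Leg 2: track=7.0°, groundspeed=127.8 kt
Leg 3: track=237.1°, groundspeed=73.0 kt
Leg 4: track=43.9°, groundspeed=94.9 kt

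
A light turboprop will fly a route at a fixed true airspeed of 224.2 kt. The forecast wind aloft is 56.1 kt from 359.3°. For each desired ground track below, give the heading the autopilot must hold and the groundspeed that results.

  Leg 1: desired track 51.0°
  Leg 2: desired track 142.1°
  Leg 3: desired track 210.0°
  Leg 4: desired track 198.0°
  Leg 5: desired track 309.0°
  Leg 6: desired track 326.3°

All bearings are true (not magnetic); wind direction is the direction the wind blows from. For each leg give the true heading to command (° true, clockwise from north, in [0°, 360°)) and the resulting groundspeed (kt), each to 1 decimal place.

Leg 1: desired track 51.0°; wind correction -11.3° → command heading 39.7°, groundspeed 185.1 kt
Leg 2: desired track 142.1°; wind correction -8.7° → command heading 133.4°, groundspeed 266.3 kt
Leg 3: desired track 210.0°; wind correction +7.3° → command heading 217.3°, groundspeed 270.6 kt
Leg 4: desired track 198.0°; wind correction +4.6° → command heading 202.6°, groundspeed 276.6 kt
Leg 5: desired track 309.0°; wind correction +11.1° → command heading 320.1°, groundspeed 184.2 kt
Leg 6: desired track 326.3°; wind correction +7.8° → command heading 334.1°, groundspeed 175.1 kt

Leg 1: heading=39.7°, groundspeed=185.1 kt
Leg 2: heading=133.4°, groundspeed=266.3 kt
Leg 3: heading=217.3°, groundspeed=270.6 kt
Leg 4: heading=202.6°, groundspeed=276.6 kt
Leg 5: heading=320.1°, groundspeed=184.2 kt
Leg 6: heading=334.1°, groundspeed=175.1 kt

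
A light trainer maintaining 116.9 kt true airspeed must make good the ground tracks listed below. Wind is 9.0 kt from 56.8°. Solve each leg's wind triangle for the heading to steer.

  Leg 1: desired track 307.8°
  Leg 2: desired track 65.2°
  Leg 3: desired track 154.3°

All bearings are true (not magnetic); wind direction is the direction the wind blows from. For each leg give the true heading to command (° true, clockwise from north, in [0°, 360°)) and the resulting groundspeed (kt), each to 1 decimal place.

Leg 1: desired track 307.8°; wind correction +4.2° → command heading 312.0°, groundspeed 119.5 kt
Leg 2: desired track 65.2°; wind correction -0.6° → command heading 64.6°, groundspeed 108.0 kt
Leg 3: desired track 154.3°; wind correction -4.4° → command heading 149.9°, groundspeed 117.7 kt

Leg 1: heading=312.0°, groundspeed=119.5 kt
Leg 2: heading=64.6°, groundspeed=108.0 kt
Leg 3: heading=149.9°, groundspeed=117.7 kt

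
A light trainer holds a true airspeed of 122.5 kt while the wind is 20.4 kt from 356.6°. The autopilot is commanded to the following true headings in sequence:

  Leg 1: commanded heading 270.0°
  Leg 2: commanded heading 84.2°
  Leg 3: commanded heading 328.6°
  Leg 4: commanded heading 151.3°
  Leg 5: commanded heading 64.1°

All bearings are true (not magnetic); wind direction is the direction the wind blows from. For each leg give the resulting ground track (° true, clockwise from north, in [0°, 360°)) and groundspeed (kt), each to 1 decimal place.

Leg 1: track=260.5°, groundspeed=123.0 kt
Leg 2: track=93.7°, groundspeed=123.3 kt
Leg 3: track=323.4°, groundspeed=104.9 kt
Leg 4: track=154.8°, groundspeed=141.2 kt
Leg 5: track=73.4°, groundspeed=116.2 kt

Leg 1: heading 270.0°; drift -9.5° → track 260.5°, groundspeed 123.0 kt
Leg 2: heading 84.2°; drift +9.5° → track 93.7°, groundspeed 123.3 kt
Leg 3: heading 328.6°; drift -5.2° → track 323.4°, groundspeed 104.9 kt
Leg 4: heading 151.3°; drift +3.5° → track 154.8°, groundspeed 141.2 kt
Leg 5: heading 64.1°; drift +9.3° → track 73.4°, groundspeed 116.2 kt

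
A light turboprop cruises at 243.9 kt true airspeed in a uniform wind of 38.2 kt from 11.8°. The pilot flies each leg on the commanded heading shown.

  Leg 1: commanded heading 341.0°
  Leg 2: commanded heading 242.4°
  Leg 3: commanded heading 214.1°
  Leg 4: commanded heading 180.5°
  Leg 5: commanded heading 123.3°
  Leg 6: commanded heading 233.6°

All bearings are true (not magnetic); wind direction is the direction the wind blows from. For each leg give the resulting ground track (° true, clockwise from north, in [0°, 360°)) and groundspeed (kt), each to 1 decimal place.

Leg 1: heading 341.0°; drift -5.3° → track 335.7°, groundspeed 212.0 kt
Leg 2: heading 242.4°; drift -6.3° → track 236.1°, groundspeed 269.8 kt
Leg 3: heading 214.1°; drift -3.0° → track 211.1°, groundspeed 279.6 kt
Leg 4: heading 180.5°; drift +1.5° → track 182.0°, groundspeed 281.5 kt
Leg 5: heading 123.3°; drift +7.8° → track 131.1°, groundspeed 260.3 kt
Leg 6: heading 233.6°; drift -5.3° → track 228.3°, groundspeed 273.6 kt

Leg 1: track=335.7°, groundspeed=212.0 kt
Leg 2: track=236.1°, groundspeed=269.8 kt
Leg 3: track=211.1°, groundspeed=279.6 kt
Leg 4: track=182.0°, groundspeed=281.5 kt
Leg 5: track=131.1°, groundspeed=260.3 kt
Leg 6: track=228.3°, groundspeed=273.6 kt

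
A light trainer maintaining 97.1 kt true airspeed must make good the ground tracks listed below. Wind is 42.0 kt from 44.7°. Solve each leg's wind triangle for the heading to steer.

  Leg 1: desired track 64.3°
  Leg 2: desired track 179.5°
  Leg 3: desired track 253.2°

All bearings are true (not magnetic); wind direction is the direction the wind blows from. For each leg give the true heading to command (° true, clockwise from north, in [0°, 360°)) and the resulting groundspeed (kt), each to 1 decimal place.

Leg 1: heading=56.0°, groundspeed=56.5 kt
Leg 2: heading=161.6°, groundspeed=122.0 kt
Leg 3: heading=265.1°, groundspeed=131.9 kt

Leg 1: desired track 64.3°; wind correction -8.3° → command heading 56.0°, groundspeed 56.5 kt
Leg 2: desired track 179.5°; wind correction -17.9° → command heading 161.6°, groundspeed 122.0 kt
Leg 3: desired track 253.2°; wind correction +11.9° → command heading 265.1°, groundspeed 131.9 kt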